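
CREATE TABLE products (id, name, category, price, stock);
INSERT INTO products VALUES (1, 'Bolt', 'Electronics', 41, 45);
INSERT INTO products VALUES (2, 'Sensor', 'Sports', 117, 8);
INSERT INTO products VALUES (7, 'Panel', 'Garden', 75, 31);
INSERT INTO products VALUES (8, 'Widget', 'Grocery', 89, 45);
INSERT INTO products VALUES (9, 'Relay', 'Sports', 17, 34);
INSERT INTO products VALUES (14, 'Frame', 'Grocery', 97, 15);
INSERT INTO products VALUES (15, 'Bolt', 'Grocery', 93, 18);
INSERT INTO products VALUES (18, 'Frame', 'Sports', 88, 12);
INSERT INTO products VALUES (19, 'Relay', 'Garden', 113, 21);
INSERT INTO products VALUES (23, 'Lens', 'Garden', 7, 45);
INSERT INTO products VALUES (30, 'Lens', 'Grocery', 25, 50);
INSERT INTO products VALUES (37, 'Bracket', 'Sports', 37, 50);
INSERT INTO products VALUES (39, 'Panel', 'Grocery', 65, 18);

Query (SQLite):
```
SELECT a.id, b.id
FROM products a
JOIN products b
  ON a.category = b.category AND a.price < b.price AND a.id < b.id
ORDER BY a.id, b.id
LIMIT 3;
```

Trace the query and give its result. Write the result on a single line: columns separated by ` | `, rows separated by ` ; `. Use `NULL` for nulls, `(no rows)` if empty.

7 | 19 ; 8 | 14 ; 8 | 15

Pairs (a,b) with same category, a.price < b.price, a.id < b.id.
category groups: Electronics:{1} Garden:{7,19,23} Grocery:{8,14,15,30,39} Sports:{2,9,18,37}
Ordered by (a.id, b.id); first 3.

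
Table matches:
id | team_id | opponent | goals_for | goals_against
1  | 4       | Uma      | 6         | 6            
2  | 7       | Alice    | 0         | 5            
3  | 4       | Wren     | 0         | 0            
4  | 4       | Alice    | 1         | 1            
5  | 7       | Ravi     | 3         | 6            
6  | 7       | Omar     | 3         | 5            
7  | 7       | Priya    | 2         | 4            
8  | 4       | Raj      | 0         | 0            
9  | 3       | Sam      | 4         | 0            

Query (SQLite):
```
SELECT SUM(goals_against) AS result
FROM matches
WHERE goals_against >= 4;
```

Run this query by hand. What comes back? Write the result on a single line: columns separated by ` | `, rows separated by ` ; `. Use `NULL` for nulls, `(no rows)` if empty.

Rows where goals_against >= 4 → goals_against values: [6, 5, 6, 5, 4].
SUM of non-NULL values = 26.

26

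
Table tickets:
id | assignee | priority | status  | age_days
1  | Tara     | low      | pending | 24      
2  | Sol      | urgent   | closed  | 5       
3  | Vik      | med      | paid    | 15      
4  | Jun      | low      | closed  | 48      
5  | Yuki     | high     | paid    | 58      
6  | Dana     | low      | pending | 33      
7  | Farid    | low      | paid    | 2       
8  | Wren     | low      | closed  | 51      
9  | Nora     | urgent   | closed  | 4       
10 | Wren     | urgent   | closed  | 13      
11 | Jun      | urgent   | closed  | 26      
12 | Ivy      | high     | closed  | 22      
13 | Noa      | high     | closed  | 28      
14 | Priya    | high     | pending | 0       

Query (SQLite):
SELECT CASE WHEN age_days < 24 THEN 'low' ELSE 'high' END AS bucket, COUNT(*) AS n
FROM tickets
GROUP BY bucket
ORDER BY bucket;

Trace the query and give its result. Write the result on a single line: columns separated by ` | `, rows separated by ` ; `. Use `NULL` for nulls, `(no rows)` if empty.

high | 7 ; low | 7

Bucket rows by age_days < 24 → 'low' else 'high'; count each bucket.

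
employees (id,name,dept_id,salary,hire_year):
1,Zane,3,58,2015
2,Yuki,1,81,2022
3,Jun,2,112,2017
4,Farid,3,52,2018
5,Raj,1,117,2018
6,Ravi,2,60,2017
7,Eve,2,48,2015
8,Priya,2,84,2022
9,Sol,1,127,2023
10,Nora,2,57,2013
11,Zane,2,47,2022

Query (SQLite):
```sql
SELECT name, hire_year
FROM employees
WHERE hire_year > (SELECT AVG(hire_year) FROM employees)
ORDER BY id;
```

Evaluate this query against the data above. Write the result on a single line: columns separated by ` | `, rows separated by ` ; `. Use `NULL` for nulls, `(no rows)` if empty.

Yuki | 2022 ; Priya | 2022 ; Sol | 2023 ; Zane | 2022

Scalar subquery: AVG(hire_year) over all employees rows = 2018.363636 (≈; comparison uses full precision).
Keep rows where hire_year > that value.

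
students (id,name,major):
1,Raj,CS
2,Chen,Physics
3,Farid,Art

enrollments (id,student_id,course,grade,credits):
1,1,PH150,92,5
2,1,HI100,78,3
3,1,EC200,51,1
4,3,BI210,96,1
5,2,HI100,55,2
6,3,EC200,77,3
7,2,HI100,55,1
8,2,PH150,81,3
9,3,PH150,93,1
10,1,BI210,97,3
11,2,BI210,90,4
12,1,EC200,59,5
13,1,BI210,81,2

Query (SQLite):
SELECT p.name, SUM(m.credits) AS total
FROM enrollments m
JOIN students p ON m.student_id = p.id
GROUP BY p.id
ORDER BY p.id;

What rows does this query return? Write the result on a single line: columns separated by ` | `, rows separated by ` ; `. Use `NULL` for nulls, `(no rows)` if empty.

Join each enrollments row to its students via student_id.
Group joined rows by students.id; compute SUM(m.credits) per group.
  1: ids {1, 2, 3, 10, 12, 13} → SUM(m.credits)=19
  2: ids {5, 7, 8, 11} → SUM(m.credits)=10
  3: ids {4, 6, 9} → SUM(m.credits)=5

Raj | 19 ; Chen | 10 ; Farid | 5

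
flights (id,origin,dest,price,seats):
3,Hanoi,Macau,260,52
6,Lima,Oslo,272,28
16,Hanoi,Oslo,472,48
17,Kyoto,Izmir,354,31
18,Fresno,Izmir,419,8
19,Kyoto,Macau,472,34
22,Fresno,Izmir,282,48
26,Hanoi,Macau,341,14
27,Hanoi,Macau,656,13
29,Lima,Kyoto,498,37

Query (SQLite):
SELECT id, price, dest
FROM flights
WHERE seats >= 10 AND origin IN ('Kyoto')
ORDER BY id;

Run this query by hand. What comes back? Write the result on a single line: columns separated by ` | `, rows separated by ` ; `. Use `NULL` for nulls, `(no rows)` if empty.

17 | 354 | Izmir ; 19 | 472 | Macau

seats >= 10: ids {3, 6, 16, 17, 19, 22, 26, 27, 29}
origin IN ('Kyoto'): ids {17, 19}
Combine with AND.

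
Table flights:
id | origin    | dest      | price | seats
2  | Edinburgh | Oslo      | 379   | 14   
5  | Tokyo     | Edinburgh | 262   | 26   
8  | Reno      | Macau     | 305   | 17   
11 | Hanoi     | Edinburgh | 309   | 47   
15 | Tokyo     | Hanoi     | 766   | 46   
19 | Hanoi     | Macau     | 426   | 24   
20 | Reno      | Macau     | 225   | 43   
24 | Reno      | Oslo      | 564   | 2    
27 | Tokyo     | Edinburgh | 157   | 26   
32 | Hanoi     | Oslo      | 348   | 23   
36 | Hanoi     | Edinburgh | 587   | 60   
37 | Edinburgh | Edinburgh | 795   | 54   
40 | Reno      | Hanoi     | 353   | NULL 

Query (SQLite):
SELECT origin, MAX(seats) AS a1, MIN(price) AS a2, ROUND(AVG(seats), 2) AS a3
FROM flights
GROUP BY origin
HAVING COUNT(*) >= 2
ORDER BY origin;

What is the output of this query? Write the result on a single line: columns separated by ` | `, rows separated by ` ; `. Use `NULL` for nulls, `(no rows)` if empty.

Edinburgh | 54 | 379 | 34 ; Hanoi | 60 | 309 | 38.5 ; Reno | 43 | 225 | 20.67 ; Tokyo | 46 | 157 | 32.67

Group flights by origin.
Per group compute: MAX(seats), MIN(price), ROUND(AVG(seats), 2).
HAVING: drop groups with fewer than 2 rows.
  Edinburgh: ids {2, 37} → MAX(seats)=54, MIN(price)=379, ROUND(AVG(seats), 2)=34
  Hanoi: ids {11, 19, 32, 36} → MAX(seats)=60, MIN(price)=309, ROUND(AVG(seats), 2)=38.5
  Reno: ids {8, 20, 24, 40} → MAX(seats)=43, MIN(price)=225, ROUND(AVG(seats), 2)=20.67
  Tokyo: ids {5, 15, 27} → MAX(seats)=46, MIN(price)=157, ROUND(AVG(seats), 2)=32.67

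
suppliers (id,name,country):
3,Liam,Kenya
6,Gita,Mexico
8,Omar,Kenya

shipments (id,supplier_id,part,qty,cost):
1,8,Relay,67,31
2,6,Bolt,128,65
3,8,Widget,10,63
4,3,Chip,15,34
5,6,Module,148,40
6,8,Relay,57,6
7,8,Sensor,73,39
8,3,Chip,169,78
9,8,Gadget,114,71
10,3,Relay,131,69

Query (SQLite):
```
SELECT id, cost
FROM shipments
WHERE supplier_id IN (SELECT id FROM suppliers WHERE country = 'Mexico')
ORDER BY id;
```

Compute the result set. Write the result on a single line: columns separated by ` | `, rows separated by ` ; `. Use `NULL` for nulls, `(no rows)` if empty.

Inner query: suppliers.id where country = 'Mexico'.
Outer: keep shipments rows whose supplier_id is in that set.
Inner query → {6}

2 | 65 ; 5 | 40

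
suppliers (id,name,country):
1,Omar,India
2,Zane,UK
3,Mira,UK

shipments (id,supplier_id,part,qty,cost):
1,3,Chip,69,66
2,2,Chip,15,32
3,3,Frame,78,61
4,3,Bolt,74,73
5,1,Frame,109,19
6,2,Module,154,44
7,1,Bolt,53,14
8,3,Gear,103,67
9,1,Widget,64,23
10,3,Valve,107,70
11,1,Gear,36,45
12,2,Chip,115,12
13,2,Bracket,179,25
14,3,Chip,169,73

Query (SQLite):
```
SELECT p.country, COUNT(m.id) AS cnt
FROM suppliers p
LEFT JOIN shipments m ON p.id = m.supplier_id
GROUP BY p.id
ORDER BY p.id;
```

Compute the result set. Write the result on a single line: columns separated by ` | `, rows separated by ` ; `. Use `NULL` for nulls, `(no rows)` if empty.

India | 4 ; UK | 4 ; UK | 6

LEFT JOIN keeps every suppliers row; unmatched ones get NULL for shipments columns.
Group by suppliers.id and compute COUNT(m.id). COUNT(col) of an all-NULL group is 0.
  1: ids {5, 7, 9, 11} → COUNT(m.id)=4
  2: ids {2, 6, 12, 13} → COUNT(m.id)=4
  3: ids {1, 3, 4, 8, 10, 14} → COUNT(m.id)=6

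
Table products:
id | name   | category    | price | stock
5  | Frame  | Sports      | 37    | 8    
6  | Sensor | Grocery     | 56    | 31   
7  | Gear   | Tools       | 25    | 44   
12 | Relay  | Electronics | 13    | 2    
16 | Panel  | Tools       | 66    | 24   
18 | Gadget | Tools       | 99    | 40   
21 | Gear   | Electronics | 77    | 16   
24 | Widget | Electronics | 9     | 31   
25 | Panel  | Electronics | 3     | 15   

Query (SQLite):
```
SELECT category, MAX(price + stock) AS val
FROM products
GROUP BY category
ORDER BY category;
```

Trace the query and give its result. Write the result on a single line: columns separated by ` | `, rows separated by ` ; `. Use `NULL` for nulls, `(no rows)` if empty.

Electronics | 93 ; Grocery | 87 ; Sports | 45 ; Tools | 139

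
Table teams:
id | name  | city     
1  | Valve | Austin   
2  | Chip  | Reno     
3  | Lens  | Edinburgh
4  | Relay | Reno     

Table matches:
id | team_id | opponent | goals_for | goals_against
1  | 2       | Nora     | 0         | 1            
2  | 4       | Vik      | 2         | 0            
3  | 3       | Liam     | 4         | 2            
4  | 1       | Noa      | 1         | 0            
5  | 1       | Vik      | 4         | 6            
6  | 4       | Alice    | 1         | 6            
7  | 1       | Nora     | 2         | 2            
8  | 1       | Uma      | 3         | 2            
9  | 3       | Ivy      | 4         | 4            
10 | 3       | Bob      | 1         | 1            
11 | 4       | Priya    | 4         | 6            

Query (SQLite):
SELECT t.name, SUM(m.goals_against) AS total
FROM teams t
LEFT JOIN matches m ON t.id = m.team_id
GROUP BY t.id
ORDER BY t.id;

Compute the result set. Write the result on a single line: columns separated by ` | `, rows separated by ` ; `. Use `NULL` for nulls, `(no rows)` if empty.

Valve | 10 ; Chip | 1 ; Lens | 7 ; Relay | 12

LEFT JOIN keeps every teams row; unmatched ones get NULL for matches columns.
Group by teams.id and compute SUM(m.goals_against). SUM over an all-NULL group is NULL.
  1: ids {4, 5, 7, 8} → SUM(m.goals_against)=10
  2: ids {1} → SUM(m.goals_against)=1
  3: ids {3, 9, 10} → SUM(m.goals_against)=7
  4: ids {2, 6, 11} → SUM(m.goals_against)=12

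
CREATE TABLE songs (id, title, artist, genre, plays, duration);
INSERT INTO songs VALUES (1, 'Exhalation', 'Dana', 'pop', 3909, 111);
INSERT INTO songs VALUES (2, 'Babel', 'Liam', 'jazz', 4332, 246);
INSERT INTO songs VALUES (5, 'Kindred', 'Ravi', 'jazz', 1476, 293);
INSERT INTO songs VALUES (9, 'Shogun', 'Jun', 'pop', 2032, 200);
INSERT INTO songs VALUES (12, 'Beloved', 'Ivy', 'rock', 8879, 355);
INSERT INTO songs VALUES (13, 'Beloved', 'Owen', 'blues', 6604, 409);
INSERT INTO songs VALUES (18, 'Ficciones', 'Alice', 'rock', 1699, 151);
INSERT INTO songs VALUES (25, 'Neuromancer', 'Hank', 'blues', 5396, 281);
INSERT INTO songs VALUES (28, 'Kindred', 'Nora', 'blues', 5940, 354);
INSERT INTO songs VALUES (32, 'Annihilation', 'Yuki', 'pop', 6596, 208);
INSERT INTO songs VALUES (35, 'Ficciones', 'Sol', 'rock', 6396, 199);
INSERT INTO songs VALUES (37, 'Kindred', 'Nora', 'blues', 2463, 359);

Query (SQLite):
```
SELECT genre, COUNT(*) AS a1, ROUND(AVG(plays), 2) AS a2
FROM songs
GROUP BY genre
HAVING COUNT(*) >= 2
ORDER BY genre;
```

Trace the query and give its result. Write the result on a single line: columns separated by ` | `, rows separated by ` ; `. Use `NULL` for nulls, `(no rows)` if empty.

blues | 4 | 5100.75 ; jazz | 2 | 2904 ; pop | 3 | 4179 ; rock | 3 | 5658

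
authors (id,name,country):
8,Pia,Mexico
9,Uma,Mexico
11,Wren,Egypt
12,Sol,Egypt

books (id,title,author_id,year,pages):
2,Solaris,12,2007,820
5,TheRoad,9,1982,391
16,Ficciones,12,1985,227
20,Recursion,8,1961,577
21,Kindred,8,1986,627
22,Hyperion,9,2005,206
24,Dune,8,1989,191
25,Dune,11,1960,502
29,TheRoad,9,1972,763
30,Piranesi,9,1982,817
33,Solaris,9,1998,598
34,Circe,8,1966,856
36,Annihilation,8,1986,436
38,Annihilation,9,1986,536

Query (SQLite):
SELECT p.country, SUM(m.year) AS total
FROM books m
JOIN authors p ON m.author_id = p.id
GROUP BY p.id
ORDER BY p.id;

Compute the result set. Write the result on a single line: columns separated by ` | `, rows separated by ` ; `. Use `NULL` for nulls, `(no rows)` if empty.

Mexico | 9888 ; Mexico | 11925 ; Egypt | 1960 ; Egypt | 3992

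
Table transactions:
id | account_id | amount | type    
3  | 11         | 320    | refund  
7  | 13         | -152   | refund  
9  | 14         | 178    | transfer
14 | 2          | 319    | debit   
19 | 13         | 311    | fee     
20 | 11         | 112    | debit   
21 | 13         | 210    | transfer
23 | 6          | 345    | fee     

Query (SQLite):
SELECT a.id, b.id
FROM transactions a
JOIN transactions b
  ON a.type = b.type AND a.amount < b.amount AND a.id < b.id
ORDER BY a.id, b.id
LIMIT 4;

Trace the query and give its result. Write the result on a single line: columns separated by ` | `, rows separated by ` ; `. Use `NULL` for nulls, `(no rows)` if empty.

Pairs (a,b) with same type, a.amount < b.amount, a.id < b.id.
type groups: debit:{14,20} fee:{19,23} refund:{3,7} transfer:{9,21}
Ordered by (a.id, b.id); first 4.

9 | 21 ; 19 | 23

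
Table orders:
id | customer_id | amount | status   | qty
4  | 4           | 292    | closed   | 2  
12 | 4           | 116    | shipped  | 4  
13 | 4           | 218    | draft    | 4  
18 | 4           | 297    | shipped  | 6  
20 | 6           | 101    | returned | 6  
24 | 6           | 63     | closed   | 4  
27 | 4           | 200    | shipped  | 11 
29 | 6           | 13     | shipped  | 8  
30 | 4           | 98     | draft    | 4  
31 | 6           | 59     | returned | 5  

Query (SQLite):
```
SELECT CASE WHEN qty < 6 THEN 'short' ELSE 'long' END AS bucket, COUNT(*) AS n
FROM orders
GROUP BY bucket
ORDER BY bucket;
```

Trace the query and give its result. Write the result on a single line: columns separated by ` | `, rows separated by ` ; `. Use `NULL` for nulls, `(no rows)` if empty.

long | 4 ; short | 6

Bucket rows by qty < 6 → 'short' else 'long'; count each bucket.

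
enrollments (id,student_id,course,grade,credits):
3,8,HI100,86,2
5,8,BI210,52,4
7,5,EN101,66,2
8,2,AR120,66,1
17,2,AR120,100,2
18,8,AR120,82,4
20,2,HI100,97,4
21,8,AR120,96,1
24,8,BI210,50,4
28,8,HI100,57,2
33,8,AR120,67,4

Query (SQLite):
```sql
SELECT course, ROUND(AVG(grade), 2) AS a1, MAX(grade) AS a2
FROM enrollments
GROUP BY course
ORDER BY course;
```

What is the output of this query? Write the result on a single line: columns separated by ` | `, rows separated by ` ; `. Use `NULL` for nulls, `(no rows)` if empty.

AR120 | 82.2 | 100 ; BI210 | 51 | 52 ; EN101 | 66 | 66 ; HI100 | 80 | 97

Group enrollments by course.
Per group compute: ROUND(AVG(grade), 2), MAX(grade).
  AR120: ids {8, 17, 18, 21, 33} → ROUND(AVG(grade), 2)=82.2, MAX(grade)=100
  BI210: ids {5, 24} → ROUND(AVG(grade), 2)=51, MAX(grade)=52
  EN101: ids {7} → ROUND(AVG(grade), 2)=66, MAX(grade)=66
  HI100: ids {3, 20, 28} → ROUND(AVG(grade), 2)=80, MAX(grade)=97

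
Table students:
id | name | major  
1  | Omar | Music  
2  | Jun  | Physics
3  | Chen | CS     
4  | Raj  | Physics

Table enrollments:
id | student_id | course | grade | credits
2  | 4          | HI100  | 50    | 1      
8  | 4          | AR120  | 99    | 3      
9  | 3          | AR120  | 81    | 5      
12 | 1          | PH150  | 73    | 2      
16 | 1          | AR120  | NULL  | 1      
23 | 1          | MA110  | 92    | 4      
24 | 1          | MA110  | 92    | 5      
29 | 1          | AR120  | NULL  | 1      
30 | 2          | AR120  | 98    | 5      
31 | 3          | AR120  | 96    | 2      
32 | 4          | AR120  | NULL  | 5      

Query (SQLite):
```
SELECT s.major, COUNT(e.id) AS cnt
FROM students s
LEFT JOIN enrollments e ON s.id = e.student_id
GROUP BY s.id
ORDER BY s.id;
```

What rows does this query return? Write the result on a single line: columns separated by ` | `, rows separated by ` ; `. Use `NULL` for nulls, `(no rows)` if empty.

LEFT JOIN keeps every students row; unmatched ones get NULL for enrollments columns.
Group by students.id and compute COUNT(e.id). COUNT(col) of an all-NULL group is 0.
  1: ids {12, 16, 23, 24, 29} → COUNT(e.id)=5
  2: ids {30} → COUNT(e.id)=1
  3: ids {9, 31} → COUNT(e.id)=2
  4: ids {2, 8, 32} → COUNT(e.id)=3

Music | 5 ; Physics | 1 ; CS | 2 ; Physics | 3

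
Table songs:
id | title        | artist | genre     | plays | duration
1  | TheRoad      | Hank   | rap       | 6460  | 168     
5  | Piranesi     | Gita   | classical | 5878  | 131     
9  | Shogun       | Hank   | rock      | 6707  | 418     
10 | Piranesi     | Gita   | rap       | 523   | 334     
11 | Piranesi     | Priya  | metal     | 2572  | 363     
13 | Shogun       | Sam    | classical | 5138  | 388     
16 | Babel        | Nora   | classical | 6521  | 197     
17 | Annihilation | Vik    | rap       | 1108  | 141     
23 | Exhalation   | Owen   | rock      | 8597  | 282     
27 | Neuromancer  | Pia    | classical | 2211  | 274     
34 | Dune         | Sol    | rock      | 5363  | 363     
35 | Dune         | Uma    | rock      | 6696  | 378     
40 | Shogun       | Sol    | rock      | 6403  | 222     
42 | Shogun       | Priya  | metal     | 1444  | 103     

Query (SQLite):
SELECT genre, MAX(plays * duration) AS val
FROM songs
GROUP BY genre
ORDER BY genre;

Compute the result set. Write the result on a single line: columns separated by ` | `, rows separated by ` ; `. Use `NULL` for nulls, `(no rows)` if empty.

classical | 1993544 ; metal | 933636 ; rap | 1085280 ; rock | 2803526

For each row compute plays * duration.
Group by genre; take MAX of the expression per group.
  classical: ids {5, 13, 16, 27} → MAX(plays * duration)=1993544
  metal: ids {11, 42} → MAX(plays * duration)=933636
  rap: ids {1, 10, 17} → MAX(plays * duration)=1085280
  rock: ids {9, 23, 34, 35, 40} → MAX(plays * duration)=2803526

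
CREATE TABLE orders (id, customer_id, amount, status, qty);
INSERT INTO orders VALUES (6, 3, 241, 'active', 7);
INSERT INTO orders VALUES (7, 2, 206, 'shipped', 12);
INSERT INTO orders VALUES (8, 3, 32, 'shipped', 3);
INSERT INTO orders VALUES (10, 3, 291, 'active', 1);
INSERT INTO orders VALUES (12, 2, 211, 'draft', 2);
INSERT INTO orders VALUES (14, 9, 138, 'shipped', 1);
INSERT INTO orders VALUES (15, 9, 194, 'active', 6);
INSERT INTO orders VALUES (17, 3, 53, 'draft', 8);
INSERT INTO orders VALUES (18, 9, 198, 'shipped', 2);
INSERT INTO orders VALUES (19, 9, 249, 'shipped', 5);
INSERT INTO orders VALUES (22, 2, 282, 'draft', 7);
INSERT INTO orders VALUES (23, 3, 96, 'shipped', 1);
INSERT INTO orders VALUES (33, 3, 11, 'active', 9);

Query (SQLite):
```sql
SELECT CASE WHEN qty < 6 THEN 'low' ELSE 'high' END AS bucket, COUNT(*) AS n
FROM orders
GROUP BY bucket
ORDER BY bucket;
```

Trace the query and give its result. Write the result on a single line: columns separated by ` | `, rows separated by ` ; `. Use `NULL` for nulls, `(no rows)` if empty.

Bucket rows by qty < 6 → 'low' else 'high'; count each bucket.

high | 6 ; low | 7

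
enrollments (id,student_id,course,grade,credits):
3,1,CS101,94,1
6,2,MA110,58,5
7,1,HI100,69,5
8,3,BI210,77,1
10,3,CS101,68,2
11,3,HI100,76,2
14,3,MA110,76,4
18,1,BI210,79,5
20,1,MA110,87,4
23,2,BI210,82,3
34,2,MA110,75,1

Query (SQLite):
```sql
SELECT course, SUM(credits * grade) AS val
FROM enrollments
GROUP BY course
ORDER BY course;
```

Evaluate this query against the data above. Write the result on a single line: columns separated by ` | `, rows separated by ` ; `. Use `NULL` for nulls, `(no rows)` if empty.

BI210 | 718 ; CS101 | 230 ; HI100 | 497 ; MA110 | 1017

For each row compute credits * grade.
Group by course; take SUM of the expression per group.
  BI210: ids {8, 18, 23} → SUM(credits * grade)=718
  CS101: ids {3, 10} → SUM(credits * grade)=230
  HI100: ids {7, 11} → SUM(credits * grade)=497
  MA110: ids {6, 14, 20, 34} → SUM(credits * grade)=1017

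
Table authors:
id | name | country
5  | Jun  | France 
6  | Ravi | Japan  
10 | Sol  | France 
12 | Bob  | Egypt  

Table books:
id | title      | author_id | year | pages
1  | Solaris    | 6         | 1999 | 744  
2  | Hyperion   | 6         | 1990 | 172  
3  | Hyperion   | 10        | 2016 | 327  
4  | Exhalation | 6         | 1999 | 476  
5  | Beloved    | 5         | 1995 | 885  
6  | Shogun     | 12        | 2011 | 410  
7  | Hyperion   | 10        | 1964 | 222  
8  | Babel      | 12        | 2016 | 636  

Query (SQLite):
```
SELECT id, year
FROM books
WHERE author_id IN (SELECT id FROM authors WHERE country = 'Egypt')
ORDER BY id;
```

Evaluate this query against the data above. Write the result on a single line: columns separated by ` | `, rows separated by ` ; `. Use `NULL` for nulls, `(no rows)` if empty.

Inner query: authors.id where country = 'Egypt'.
Outer: keep books rows whose author_id is in that set.
Inner query → {12}

6 | 2011 ; 8 | 2016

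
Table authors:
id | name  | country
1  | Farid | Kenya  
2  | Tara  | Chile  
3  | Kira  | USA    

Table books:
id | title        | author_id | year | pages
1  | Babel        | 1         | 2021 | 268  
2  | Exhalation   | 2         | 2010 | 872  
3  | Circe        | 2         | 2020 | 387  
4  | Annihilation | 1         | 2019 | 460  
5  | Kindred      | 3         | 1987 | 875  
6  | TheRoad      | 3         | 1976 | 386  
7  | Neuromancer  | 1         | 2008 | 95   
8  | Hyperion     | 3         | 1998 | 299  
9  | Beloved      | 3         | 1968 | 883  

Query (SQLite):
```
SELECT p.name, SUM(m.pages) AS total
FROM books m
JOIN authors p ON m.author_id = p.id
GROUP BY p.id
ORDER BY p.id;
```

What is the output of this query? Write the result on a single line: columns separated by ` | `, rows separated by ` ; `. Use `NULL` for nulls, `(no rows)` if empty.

Farid | 823 ; Tara | 1259 ; Kira | 2443

Join each books row to its authors via author_id.
Group joined rows by authors.id; compute SUM(m.pages) per group.
  1: ids {1, 4, 7} → SUM(m.pages)=823
  2: ids {2, 3} → SUM(m.pages)=1259
  3: ids {5, 6, 8, 9} → SUM(m.pages)=2443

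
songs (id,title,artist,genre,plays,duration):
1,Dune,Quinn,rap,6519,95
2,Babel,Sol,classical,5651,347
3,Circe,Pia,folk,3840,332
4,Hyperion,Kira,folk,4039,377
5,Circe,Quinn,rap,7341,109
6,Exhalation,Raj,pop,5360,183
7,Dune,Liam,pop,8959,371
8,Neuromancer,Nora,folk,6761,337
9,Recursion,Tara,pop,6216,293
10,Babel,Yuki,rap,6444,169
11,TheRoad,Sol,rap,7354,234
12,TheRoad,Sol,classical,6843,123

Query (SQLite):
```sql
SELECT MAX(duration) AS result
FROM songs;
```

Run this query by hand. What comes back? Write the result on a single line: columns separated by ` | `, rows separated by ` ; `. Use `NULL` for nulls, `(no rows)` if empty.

All duration values: [95, 347, 332, 377, 109, 183, 371, 337, 293, 169, 234, 123].
MAX of non-NULL values = 377.

377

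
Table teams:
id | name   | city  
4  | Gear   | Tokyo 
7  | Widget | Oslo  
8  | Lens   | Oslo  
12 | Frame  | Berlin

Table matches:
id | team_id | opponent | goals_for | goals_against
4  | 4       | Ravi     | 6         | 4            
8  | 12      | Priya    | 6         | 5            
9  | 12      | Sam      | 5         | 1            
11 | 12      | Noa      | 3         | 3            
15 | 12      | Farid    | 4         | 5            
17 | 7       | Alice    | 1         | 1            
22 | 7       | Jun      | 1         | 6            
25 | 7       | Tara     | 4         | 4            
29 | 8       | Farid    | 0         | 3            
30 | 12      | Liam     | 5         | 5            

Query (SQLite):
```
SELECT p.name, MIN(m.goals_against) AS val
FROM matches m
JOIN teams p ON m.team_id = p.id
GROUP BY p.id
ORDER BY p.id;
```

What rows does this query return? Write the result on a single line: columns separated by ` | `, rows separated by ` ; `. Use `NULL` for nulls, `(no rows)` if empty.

Join each matches row to its teams via team_id.
Group joined rows by teams.id; compute MIN(m.goals_against) per group.
  4: ids {4} → MIN(m.goals_against)=4
  7: ids {17, 22, 25} → MIN(m.goals_against)=1
  8: ids {29} → MIN(m.goals_against)=3
  12: ids {8, 9, 11, 15, 30} → MIN(m.goals_against)=1

Gear | 4 ; Widget | 1 ; Lens | 3 ; Frame | 1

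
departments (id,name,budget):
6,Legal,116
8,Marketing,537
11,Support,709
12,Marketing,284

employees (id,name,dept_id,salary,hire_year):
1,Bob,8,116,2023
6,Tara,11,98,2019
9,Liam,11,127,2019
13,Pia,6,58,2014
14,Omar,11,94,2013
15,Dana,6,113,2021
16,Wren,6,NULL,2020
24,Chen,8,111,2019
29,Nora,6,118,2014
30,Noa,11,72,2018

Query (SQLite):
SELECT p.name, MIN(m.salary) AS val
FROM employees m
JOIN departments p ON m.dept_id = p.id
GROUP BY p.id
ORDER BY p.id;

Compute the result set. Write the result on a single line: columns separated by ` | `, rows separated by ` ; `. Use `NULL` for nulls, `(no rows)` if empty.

Join each employees row to its departments via dept_id.
Group joined rows by departments.id; compute MIN(m.salary) per group.
  6: ids {13, 15, 16, 29} → MIN(m.salary)=58
  8: ids {1, 24} → MIN(m.salary)=111
  11: ids {6, 9, 14, 30} → MIN(m.salary)=72

Legal | 58 ; Marketing | 111 ; Support | 72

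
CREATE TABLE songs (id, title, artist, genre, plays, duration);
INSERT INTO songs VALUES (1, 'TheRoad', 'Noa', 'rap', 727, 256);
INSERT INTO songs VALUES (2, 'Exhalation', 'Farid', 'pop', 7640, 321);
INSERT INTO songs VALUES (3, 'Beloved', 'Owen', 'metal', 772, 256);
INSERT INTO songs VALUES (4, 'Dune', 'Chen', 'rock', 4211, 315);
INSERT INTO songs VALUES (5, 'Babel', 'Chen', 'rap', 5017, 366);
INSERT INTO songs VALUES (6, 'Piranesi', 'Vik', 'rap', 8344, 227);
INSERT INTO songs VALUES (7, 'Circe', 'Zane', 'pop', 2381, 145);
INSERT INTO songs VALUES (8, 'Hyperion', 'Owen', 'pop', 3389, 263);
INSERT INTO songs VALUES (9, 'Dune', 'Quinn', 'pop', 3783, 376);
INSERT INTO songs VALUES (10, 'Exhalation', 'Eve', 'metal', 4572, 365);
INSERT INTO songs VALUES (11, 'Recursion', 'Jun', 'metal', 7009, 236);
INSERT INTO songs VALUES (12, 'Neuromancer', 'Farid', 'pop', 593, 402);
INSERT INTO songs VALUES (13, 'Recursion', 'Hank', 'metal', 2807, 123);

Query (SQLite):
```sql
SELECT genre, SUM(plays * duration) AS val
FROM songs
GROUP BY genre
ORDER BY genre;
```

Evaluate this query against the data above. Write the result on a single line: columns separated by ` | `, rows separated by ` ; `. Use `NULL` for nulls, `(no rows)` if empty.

metal | 3865797 ; pop | 5349786 ; rap | 3916422 ; rock | 1326465

For each row compute plays * duration.
Group by genre; take SUM of the expression per group.
  metal: ids {3, 10, 11, 13} → SUM(plays * duration)=3865797
  pop: ids {2, 7, 8, 9, 12} → SUM(plays * duration)=5349786
  rap: ids {1, 5, 6} → SUM(plays * duration)=3916422
  rock: ids {4} → SUM(plays * duration)=1326465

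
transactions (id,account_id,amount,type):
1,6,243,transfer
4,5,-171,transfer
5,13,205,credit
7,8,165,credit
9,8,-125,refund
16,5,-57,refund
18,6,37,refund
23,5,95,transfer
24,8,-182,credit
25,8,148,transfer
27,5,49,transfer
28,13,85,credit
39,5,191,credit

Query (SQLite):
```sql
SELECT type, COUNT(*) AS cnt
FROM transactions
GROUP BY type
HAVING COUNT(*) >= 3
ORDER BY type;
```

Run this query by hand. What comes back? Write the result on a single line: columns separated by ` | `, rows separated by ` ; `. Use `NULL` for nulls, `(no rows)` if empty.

Partition transactions by type; compute COUNT(*) within each group.
HAVING: keep groups with count ≥ 3.
  credit: ids {5, 7, 24, 28, 39} → COUNT(*)=5
  refund: ids {9, 16, 18} → COUNT(*)=3
  transfer: ids {1, 4, 23, 25, 27} → COUNT(*)=5

credit | 5 ; refund | 3 ; transfer | 5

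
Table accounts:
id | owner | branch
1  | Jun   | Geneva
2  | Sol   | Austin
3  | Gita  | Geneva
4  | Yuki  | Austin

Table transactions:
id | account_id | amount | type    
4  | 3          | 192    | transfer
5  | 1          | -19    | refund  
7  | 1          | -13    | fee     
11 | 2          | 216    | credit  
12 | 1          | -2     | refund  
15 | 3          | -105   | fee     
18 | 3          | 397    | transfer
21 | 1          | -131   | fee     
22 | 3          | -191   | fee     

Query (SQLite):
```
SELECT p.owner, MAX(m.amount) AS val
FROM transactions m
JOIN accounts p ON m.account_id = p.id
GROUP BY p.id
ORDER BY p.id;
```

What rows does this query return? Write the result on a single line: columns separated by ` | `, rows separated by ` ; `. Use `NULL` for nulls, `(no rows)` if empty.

Join each transactions row to its accounts via account_id.
Group joined rows by accounts.id; compute MAX(m.amount) per group.
  1: ids {5, 7, 12, 21} → MAX(m.amount)=-2
  2: ids {11} → MAX(m.amount)=216
  3: ids {4, 15, 18, 22} → MAX(m.amount)=397

Jun | -2 ; Sol | 216 ; Gita | 397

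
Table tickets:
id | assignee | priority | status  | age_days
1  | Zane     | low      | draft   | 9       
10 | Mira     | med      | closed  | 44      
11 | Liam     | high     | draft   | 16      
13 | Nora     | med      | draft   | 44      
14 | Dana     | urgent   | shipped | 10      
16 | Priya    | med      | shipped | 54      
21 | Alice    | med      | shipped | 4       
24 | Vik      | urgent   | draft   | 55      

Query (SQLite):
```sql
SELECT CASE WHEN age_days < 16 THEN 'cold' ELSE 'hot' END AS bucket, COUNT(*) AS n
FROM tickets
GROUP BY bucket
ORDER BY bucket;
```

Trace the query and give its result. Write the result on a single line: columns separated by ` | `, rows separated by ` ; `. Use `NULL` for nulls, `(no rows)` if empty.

Bucket rows by age_days < 16 → 'cold' else 'hot'; count each bucket.

cold | 3 ; hot | 5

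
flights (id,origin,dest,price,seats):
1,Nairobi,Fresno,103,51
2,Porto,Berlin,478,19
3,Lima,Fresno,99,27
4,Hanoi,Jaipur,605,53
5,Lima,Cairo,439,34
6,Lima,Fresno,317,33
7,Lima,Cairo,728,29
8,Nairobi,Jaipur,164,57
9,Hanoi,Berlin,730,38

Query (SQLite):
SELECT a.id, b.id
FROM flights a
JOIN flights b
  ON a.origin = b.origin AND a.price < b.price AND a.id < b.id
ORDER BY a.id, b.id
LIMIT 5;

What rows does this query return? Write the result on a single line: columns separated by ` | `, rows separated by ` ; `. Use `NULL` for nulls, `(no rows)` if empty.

1 | 8 ; 3 | 5 ; 3 | 6 ; 3 | 7 ; 4 | 9

Pairs (a,b) with same origin, a.price < b.price, a.id < b.id.
origin groups: Hanoi:{4,9} Lima:{3,5,6,7} Nairobi:{1,8} Porto:{2}
Ordered by (a.id, b.id); first 5.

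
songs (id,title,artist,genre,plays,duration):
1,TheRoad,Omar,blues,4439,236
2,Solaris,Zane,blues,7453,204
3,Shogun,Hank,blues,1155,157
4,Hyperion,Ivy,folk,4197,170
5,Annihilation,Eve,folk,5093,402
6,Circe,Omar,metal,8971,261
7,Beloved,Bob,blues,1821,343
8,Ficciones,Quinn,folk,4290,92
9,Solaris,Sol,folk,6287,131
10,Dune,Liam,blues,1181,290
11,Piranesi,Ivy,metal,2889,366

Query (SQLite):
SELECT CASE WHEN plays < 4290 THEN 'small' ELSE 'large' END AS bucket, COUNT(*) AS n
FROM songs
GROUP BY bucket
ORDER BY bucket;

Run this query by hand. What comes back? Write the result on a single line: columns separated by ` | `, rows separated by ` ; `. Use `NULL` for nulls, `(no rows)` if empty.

Bucket rows by plays < 4290 → 'small' else 'large'; count each bucket.

large | 6 ; small | 5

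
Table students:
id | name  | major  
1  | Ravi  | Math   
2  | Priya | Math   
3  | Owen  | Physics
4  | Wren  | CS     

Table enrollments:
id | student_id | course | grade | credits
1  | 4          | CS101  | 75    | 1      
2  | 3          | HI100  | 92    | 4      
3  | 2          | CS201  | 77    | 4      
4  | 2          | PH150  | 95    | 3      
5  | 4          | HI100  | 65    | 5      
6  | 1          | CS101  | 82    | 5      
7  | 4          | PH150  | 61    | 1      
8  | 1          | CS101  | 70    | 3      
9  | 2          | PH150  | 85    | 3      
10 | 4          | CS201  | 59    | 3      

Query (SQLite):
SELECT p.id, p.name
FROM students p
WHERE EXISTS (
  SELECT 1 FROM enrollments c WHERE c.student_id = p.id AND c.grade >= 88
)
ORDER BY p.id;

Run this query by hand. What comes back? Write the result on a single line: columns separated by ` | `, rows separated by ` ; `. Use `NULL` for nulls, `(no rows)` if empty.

2 | Priya ; 3 | Owen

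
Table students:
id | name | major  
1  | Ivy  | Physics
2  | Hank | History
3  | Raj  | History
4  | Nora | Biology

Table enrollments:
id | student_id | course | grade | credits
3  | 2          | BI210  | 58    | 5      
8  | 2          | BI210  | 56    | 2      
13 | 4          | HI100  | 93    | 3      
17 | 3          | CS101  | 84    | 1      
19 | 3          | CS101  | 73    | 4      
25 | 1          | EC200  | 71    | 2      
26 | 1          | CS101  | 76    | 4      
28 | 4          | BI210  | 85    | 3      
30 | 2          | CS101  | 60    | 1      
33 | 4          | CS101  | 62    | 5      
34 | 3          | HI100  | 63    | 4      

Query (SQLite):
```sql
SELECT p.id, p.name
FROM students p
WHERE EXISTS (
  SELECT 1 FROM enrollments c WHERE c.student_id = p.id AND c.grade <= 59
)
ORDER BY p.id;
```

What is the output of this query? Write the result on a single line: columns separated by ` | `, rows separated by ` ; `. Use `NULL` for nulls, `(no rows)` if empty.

2 | Hank

For each students row, check whether any enrollments with matching student_id has grade <= 59.
Keep rows where that is true.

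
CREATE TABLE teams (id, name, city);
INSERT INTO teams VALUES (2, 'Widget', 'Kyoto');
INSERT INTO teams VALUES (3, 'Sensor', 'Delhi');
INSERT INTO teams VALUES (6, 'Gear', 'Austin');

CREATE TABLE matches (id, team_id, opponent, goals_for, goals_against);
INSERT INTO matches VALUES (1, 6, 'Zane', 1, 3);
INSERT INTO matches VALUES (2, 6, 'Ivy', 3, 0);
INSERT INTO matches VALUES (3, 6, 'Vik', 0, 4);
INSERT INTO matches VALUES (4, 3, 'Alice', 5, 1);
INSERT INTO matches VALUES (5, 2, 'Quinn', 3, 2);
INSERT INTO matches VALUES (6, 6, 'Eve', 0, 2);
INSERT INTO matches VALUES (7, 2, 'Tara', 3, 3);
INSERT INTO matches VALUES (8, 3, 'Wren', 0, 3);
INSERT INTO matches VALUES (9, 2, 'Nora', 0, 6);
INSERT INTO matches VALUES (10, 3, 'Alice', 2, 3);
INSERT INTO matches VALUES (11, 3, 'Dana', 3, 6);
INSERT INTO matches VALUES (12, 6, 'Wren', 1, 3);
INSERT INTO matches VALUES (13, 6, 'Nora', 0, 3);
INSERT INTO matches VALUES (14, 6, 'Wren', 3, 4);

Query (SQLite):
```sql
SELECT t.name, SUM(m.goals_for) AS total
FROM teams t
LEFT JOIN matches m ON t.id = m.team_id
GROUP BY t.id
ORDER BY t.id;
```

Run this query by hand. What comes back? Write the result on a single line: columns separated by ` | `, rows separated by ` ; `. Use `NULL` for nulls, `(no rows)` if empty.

Widget | 6 ; Sensor | 10 ; Gear | 8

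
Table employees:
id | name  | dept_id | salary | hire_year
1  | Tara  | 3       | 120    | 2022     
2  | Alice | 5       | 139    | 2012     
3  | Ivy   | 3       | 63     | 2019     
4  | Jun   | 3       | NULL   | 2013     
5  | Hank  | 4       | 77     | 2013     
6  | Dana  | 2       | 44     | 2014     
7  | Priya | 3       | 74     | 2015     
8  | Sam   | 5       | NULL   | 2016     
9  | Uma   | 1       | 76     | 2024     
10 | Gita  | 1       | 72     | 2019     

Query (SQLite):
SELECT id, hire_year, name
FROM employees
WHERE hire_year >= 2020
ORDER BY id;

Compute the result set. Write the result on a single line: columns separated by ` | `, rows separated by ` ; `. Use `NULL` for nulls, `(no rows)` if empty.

hire_year >= 2020: ids {1, 9}

1 | 2022 | Tara ; 9 | 2024 | Uma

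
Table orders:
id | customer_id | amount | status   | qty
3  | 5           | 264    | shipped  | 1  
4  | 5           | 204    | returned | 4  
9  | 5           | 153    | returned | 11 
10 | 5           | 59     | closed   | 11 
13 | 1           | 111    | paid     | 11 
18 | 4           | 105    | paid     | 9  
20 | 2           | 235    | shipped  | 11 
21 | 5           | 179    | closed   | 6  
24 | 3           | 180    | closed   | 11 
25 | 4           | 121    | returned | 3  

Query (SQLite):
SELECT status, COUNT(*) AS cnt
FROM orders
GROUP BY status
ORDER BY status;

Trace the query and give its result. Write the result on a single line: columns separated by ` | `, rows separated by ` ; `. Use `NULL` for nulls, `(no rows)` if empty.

closed | 3 ; paid | 2 ; returned | 3 ; shipped | 2

Partition orders by status; compute COUNT(*) within each group.
  closed: ids {10, 21, 24} → COUNT(*)=3
  paid: ids {13, 18} → COUNT(*)=2
  returned: ids {4, 9, 25} → COUNT(*)=3
  shipped: ids {3, 20} → COUNT(*)=2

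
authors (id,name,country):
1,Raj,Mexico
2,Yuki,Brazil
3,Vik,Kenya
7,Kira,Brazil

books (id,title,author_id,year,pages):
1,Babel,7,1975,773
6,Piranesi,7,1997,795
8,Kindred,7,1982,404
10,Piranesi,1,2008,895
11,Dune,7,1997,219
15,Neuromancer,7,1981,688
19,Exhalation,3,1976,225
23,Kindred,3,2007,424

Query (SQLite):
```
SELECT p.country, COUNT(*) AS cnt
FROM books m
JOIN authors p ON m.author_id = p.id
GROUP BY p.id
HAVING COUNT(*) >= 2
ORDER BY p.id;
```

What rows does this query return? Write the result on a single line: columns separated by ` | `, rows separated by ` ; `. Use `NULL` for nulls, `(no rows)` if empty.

Join each books row to its authors via author_id.
Group joined rows by authors.id; compute COUNT(*) per group.
HAVING: keep groups with count ≥ 2.
  1: ids {10} → COUNT(*)=1
  3: ids {19, 23} → COUNT(*)=2
  7: ids {1, 6, 8, 11, 15} → COUNT(*)=5

Kenya | 2 ; Brazil | 5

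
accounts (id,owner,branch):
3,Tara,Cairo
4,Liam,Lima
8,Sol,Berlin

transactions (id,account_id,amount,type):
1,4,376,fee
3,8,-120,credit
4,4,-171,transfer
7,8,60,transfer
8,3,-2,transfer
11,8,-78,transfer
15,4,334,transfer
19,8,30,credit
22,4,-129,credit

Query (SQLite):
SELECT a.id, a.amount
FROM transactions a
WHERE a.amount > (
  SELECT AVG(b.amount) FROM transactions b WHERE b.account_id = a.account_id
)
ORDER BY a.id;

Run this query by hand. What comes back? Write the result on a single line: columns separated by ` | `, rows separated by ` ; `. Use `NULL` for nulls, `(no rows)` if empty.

1 | 376 ; 7 | 60 ; 15 | 334 ; 19 | 30

For each transactions row a, compute AVG(amount) over rows sharing a.account_id.
Keep row a if a.amount > that per-group AVG.
  account_id=3: AVG(amount) = -2.0
  account_id=4: AVG(amount) = 102.5
  account_id=8: AVG(amount) = -27.0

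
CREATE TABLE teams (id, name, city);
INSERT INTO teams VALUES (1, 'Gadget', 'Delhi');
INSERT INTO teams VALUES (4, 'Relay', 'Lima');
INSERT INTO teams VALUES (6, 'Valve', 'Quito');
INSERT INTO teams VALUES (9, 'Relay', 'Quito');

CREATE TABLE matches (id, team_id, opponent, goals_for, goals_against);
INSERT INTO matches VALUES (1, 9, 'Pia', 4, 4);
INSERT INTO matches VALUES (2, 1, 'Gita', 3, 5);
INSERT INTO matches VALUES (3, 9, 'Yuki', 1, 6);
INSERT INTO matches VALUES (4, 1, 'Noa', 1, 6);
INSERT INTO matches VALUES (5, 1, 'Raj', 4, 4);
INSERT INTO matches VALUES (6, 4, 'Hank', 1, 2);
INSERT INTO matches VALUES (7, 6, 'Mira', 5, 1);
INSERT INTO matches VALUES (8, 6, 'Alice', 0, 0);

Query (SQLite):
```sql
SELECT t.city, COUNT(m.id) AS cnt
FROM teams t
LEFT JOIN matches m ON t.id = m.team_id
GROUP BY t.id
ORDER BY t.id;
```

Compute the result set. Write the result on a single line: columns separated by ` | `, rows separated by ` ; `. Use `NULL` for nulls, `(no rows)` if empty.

Delhi | 3 ; Lima | 1 ; Quito | 2 ; Quito | 2

LEFT JOIN keeps every teams row; unmatched ones get NULL for matches columns.
Group by teams.id and compute COUNT(m.id). COUNT(col) of an all-NULL group is 0.
  1: ids {2, 4, 5} → COUNT(m.id)=3
  4: ids {6} → COUNT(m.id)=1
  6: ids {7, 8} → COUNT(m.id)=2
  9: ids {1, 3} → COUNT(m.id)=2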